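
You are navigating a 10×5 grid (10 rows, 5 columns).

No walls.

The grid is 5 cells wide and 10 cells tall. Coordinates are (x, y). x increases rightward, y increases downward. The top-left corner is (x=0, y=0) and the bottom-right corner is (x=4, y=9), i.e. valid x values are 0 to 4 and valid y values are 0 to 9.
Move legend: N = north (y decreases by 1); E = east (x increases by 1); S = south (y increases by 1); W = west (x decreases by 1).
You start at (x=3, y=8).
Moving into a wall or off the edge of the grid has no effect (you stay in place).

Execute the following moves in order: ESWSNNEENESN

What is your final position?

Start: (x=3, y=8)
  E (east): (x=3, y=8) -> (x=4, y=8)
  S (south): (x=4, y=8) -> (x=4, y=9)
  W (west): (x=4, y=9) -> (x=3, y=9)
  S (south): blocked, stay at (x=3, y=9)
  N (north): (x=3, y=9) -> (x=3, y=8)
  N (north): (x=3, y=8) -> (x=3, y=7)
  E (east): (x=3, y=7) -> (x=4, y=7)
  E (east): blocked, stay at (x=4, y=7)
  N (north): (x=4, y=7) -> (x=4, y=6)
  E (east): blocked, stay at (x=4, y=6)
  S (south): (x=4, y=6) -> (x=4, y=7)
  N (north): (x=4, y=7) -> (x=4, y=6)
Final: (x=4, y=6)

Answer: Final position: (x=4, y=6)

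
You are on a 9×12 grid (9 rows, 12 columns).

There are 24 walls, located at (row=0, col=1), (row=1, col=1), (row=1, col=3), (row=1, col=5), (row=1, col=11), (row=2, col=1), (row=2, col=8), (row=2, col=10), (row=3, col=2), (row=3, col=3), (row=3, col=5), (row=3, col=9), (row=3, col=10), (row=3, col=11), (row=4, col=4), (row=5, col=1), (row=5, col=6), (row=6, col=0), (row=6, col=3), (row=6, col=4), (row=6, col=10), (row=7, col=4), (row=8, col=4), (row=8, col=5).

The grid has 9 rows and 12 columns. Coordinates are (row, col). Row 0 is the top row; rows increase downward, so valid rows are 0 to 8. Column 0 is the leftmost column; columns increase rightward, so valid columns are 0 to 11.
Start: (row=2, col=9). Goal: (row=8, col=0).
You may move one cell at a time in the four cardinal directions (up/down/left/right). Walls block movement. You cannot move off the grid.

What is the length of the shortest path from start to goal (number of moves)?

BFS from (row=2, col=9) until reaching (row=8, col=0):
  Distance 0: (row=2, col=9)
  Distance 1: (row=1, col=9)
  Distance 2: (row=0, col=9), (row=1, col=8), (row=1, col=10)
  Distance 3: (row=0, col=8), (row=0, col=10), (row=1, col=7)
  Distance 4: (row=0, col=7), (row=0, col=11), (row=1, col=6), (row=2, col=7)
  Distance 5: (row=0, col=6), (row=2, col=6), (row=3, col=7)
  Distance 6: (row=0, col=5), (row=2, col=5), (row=3, col=6), (row=3, col=8), (row=4, col=7)
  Distance 7: (row=0, col=4), (row=2, col=4), (row=4, col=6), (row=4, col=8), (row=5, col=7)
  Distance 8: (row=0, col=3), (row=1, col=4), (row=2, col=3), (row=3, col=4), (row=4, col=5), (row=4, col=9), (row=5, col=8), (row=6, col=7)
  Distance 9: (row=0, col=2), (row=2, col=2), (row=4, col=10), (row=5, col=5), (row=5, col=9), (row=6, col=6), (row=6, col=8), (row=7, col=7)
  Distance 10: (row=1, col=2), (row=4, col=11), (row=5, col=4), (row=5, col=10), (row=6, col=5), (row=6, col=9), (row=7, col=6), (row=7, col=8), (row=8, col=7)
  Distance 11: (row=5, col=3), (row=5, col=11), (row=7, col=5), (row=7, col=9), (row=8, col=6), (row=8, col=8)
  Distance 12: (row=4, col=3), (row=5, col=2), (row=6, col=11), (row=7, col=10), (row=8, col=9)
  Distance 13: (row=4, col=2), (row=6, col=2), (row=7, col=11), (row=8, col=10)
  Distance 14: (row=4, col=1), (row=6, col=1), (row=7, col=2), (row=8, col=11)
  Distance 15: (row=3, col=1), (row=4, col=0), (row=7, col=1), (row=7, col=3), (row=8, col=2)
  Distance 16: (row=3, col=0), (row=5, col=0), (row=7, col=0), (row=8, col=1), (row=8, col=3)
  Distance 17: (row=2, col=0), (row=8, col=0)  <- goal reached here
One shortest path (17 moves): (row=2, col=9) -> (row=1, col=9) -> (row=1, col=8) -> (row=1, col=7) -> (row=1, col=6) -> (row=2, col=6) -> (row=3, col=6) -> (row=4, col=6) -> (row=4, col=5) -> (row=5, col=5) -> (row=5, col=4) -> (row=5, col=3) -> (row=5, col=2) -> (row=6, col=2) -> (row=6, col=1) -> (row=7, col=1) -> (row=7, col=0) -> (row=8, col=0)

Answer: Shortest path length: 17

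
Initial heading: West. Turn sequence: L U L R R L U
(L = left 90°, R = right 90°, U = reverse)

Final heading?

Answer: Final heading: South

Derivation:
Start: West
  L (left (90° counter-clockwise)) -> South
  U (U-turn (180°)) -> North
  L (left (90° counter-clockwise)) -> West
  R (right (90° clockwise)) -> North
  R (right (90° clockwise)) -> East
  L (left (90° counter-clockwise)) -> North
  U (U-turn (180°)) -> South
Final: South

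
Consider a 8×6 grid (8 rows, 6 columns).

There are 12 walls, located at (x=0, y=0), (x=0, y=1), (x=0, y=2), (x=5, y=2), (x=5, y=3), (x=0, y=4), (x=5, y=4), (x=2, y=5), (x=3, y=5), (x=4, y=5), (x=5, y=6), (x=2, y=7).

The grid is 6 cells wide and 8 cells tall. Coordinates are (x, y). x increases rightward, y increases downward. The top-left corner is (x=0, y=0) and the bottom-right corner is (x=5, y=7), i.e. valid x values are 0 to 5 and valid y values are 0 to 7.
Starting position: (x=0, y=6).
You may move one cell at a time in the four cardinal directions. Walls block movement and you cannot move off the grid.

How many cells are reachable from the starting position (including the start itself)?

BFS flood-fill from (x=0, y=6):
  Distance 0: (x=0, y=6)
  Distance 1: (x=0, y=5), (x=1, y=6), (x=0, y=7)
  Distance 2: (x=1, y=5), (x=2, y=6), (x=1, y=7)
  Distance 3: (x=1, y=4), (x=3, y=6)
  Distance 4: (x=1, y=3), (x=2, y=4), (x=4, y=6), (x=3, y=7)
  Distance 5: (x=1, y=2), (x=0, y=3), (x=2, y=3), (x=3, y=4), (x=4, y=7)
  Distance 6: (x=1, y=1), (x=2, y=2), (x=3, y=3), (x=4, y=4), (x=5, y=7)
  Distance 7: (x=1, y=0), (x=2, y=1), (x=3, y=2), (x=4, y=3)
  Distance 8: (x=2, y=0), (x=3, y=1), (x=4, y=2)
  Distance 9: (x=3, y=0), (x=4, y=1)
  Distance 10: (x=4, y=0), (x=5, y=1)
  Distance 11: (x=5, y=0)
Total reachable: 35 (grid has 36 open cells total)

Answer: Reachable cells: 35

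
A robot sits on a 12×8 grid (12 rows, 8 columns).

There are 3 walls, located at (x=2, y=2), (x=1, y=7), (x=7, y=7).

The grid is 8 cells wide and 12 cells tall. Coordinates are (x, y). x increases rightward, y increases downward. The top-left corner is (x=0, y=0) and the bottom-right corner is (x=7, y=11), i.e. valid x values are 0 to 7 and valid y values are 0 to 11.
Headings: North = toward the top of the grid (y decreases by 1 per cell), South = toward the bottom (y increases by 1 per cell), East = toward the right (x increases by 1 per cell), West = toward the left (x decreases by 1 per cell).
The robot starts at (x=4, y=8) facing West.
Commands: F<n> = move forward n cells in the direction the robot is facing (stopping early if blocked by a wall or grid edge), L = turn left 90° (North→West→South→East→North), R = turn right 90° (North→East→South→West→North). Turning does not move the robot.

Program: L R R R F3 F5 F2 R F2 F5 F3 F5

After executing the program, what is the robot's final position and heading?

Answer: Final position: (x=7, y=11), facing South

Derivation:
Start: (x=4, y=8), facing West
  L: turn left, now facing South
  R: turn right, now facing West
  R: turn right, now facing North
  R: turn right, now facing East
  F3: move forward 3, now at (x=7, y=8)
  F5: move forward 0/5 (blocked), now at (x=7, y=8)
  F2: move forward 0/2 (blocked), now at (x=7, y=8)
  R: turn right, now facing South
  F2: move forward 2, now at (x=7, y=10)
  F5: move forward 1/5 (blocked), now at (x=7, y=11)
  F3: move forward 0/3 (blocked), now at (x=7, y=11)
  F5: move forward 0/5 (blocked), now at (x=7, y=11)
Final: (x=7, y=11), facing South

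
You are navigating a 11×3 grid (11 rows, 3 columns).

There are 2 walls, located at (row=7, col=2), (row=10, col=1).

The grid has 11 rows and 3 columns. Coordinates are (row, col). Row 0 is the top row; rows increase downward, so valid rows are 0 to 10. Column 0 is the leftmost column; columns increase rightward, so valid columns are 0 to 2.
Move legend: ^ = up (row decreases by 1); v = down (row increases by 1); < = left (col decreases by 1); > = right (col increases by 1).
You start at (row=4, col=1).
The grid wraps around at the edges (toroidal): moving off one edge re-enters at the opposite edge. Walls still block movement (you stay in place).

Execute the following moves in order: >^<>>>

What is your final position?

Answer: Final position: (row=3, col=1)

Derivation:
Start: (row=4, col=1)
  > (right): (row=4, col=1) -> (row=4, col=2)
  ^ (up): (row=4, col=2) -> (row=3, col=2)
  < (left): (row=3, col=2) -> (row=3, col=1)
  > (right): (row=3, col=1) -> (row=3, col=2)
  > (right): (row=3, col=2) -> (row=3, col=0)
  > (right): (row=3, col=0) -> (row=3, col=1)
Final: (row=3, col=1)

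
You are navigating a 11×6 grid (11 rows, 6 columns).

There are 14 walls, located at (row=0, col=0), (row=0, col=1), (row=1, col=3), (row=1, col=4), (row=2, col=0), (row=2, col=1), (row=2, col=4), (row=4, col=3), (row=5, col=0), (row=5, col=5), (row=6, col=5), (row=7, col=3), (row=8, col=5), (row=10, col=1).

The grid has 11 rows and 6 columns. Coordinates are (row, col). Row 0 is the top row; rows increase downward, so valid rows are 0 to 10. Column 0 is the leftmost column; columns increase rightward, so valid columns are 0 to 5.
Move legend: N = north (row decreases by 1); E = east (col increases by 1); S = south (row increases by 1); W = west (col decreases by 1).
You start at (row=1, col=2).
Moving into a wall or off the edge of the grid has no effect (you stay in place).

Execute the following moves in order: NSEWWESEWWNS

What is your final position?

Answer: Final position: (row=1, col=0)

Derivation:
Start: (row=1, col=2)
  N (north): (row=1, col=2) -> (row=0, col=2)
  S (south): (row=0, col=2) -> (row=1, col=2)
  E (east): blocked, stay at (row=1, col=2)
  W (west): (row=1, col=2) -> (row=1, col=1)
  W (west): (row=1, col=1) -> (row=1, col=0)
  E (east): (row=1, col=0) -> (row=1, col=1)
  S (south): blocked, stay at (row=1, col=1)
  E (east): (row=1, col=1) -> (row=1, col=2)
  W (west): (row=1, col=2) -> (row=1, col=1)
  W (west): (row=1, col=1) -> (row=1, col=0)
  N (north): blocked, stay at (row=1, col=0)
  S (south): blocked, stay at (row=1, col=0)
Final: (row=1, col=0)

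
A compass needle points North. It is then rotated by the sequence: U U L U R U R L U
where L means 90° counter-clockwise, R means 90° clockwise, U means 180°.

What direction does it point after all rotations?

Answer: Final heading: South

Derivation:
Start: North
  U (U-turn (180°)) -> South
  U (U-turn (180°)) -> North
  L (left (90° counter-clockwise)) -> West
  U (U-turn (180°)) -> East
  R (right (90° clockwise)) -> South
  U (U-turn (180°)) -> North
  R (right (90° clockwise)) -> East
  L (left (90° counter-clockwise)) -> North
  U (U-turn (180°)) -> South
Final: South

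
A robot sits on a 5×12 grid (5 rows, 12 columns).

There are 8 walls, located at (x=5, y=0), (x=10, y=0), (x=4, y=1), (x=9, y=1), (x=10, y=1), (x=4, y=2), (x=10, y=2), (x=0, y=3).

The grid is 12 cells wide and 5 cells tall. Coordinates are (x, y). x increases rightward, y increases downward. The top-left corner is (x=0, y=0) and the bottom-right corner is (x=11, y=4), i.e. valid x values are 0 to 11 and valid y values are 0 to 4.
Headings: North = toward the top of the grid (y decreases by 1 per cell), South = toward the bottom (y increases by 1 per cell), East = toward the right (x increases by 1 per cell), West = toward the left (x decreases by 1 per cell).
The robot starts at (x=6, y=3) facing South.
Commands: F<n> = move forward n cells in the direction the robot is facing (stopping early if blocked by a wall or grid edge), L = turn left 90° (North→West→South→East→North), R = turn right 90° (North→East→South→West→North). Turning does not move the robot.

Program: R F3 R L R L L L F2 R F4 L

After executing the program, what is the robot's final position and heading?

Start: (x=6, y=3), facing South
  R: turn right, now facing West
  F3: move forward 3, now at (x=3, y=3)
  R: turn right, now facing North
  L: turn left, now facing West
  R: turn right, now facing North
  L: turn left, now facing West
  L: turn left, now facing South
  L: turn left, now facing East
  F2: move forward 2, now at (x=5, y=3)
  R: turn right, now facing South
  F4: move forward 1/4 (blocked), now at (x=5, y=4)
  L: turn left, now facing East
Final: (x=5, y=4), facing East

Answer: Final position: (x=5, y=4), facing East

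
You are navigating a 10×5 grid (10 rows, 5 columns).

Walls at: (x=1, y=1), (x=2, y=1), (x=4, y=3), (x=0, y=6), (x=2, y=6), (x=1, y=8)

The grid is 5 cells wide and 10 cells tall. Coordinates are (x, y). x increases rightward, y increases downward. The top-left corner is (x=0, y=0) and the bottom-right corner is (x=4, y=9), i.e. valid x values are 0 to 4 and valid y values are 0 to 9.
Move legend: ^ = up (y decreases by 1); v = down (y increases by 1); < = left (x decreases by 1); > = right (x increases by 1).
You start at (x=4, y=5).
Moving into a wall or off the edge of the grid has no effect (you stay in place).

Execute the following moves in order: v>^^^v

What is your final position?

Start: (x=4, y=5)
  v (down): (x=4, y=5) -> (x=4, y=6)
  > (right): blocked, stay at (x=4, y=6)
  ^ (up): (x=4, y=6) -> (x=4, y=5)
  ^ (up): (x=4, y=5) -> (x=4, y=4)
  ^ (up): blocked, stay at (x=4, y=4)
  v (down): (x=4, y=4) -> (x=4, y=5)
Final: (x=4, y=5)

Answer: Final position: (x=4, y=5)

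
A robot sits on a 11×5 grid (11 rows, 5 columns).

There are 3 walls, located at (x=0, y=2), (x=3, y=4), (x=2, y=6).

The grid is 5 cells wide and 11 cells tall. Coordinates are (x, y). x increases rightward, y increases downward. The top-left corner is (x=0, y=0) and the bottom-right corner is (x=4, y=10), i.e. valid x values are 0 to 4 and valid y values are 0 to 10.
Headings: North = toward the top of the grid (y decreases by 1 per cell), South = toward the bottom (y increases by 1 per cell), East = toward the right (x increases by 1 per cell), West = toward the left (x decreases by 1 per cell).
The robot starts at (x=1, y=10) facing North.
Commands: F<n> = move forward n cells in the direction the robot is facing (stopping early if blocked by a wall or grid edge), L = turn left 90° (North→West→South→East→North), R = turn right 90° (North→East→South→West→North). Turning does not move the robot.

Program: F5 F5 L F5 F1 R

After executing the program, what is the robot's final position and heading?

Answer: Final position: (x=0, y=0), facing North

Derivation:
Start: (x=1, y=10), facing North
  F5: move forward 5, now at (x=1, y=5)
  F5: move forward 5, now at (x=1, y=0)
  L: turn left, now facing West
  F5: move forward 1/5 (blocked), now at (x=0, y=0)
  F1: move forward 0/1 (blocked), now at (x=0, y=0)
  R: turn right, now facing North
Final: (x=0, y=0), facing North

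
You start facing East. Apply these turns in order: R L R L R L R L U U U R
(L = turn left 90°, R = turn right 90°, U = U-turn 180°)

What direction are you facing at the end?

Start: East
  R (right (90° clockwise)) -> South
  L (left (90° counter-clockwise)) -> East
  R (right (90° clockwise)) -> South
  L (left (90° counter-clockwise)) -> East
  R (right (90° clockwise)) -> South
  L (left (90° counter-clockwise)) -> East
  R (right (90° clockwise)) -> South
  L (left (90° counter-clockwise)) -> East
  U (U-turn (180°)) -> West
  U (U-turn (180°)) -> East
  U (U-turn (180°)) -> West
  R (right (90° clockwise)) -> North
Final: North

Answer: Final heading: North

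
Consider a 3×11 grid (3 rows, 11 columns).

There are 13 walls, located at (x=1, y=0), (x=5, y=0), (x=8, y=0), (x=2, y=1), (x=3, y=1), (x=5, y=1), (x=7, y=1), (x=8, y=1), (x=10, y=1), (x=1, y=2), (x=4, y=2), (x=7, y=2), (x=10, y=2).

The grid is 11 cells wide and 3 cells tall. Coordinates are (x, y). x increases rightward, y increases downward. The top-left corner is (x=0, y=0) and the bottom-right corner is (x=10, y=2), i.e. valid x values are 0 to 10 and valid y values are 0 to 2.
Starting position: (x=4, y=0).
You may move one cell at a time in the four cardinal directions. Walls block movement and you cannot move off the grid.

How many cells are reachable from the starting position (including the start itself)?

Answer: Reachable cells: 4

Derivation:
BFS flood-fill from (x=4, y=0):
  Distance 0: (x=4, y=0)
  Distance 1: (x=3, y=0), (x=4, y=1)
  Distance 2: (x=2, y=0)
Total reachable: 4 (grid has 20 open cells total)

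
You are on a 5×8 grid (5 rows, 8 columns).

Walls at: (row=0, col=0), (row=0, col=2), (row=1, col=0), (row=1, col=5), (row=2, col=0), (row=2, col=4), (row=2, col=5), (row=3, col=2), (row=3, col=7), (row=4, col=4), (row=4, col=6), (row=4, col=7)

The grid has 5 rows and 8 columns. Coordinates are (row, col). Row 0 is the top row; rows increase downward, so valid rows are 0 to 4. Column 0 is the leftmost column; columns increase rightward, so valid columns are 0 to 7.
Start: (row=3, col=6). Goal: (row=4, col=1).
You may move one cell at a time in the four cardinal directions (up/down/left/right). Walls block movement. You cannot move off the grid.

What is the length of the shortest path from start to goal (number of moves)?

BFS from (row=3, col=6) until reaching (row=4, col=1):
  Distance 0: (row=3, col=6)
  Distance 1: (row=2, col=6), (row=3, col=5)
  Distance 2: (row=1, col=6), (row=2, col=7), (row=3, col=4), (row=4, col=5)
  Distance 3: (row=0, col=6), (row=1, col=7), (row=3, col=3)
  Distance 4: (row=0, col=5), (row=0, col=7), (row=2, col=3), (row=4, col=3)
  Distance 5: (row=0, col=4), (row=1, col=3), (row=2, col=2), (row=4, col=2)
  Distance 6: (row=0, col=3), (row=1, col=2), (row=1, col=4), (row=2, col=1), (row=4, col=1)  <- goal reached here
One shortest path (6 moves): (row=3, col=6) -> (row=3, col=5) -> (row=3, col=4) -> (row=3, col=3) -> (row=4, col=3) -> (row=4, col=2) -> (row=4, col=1)

Answer: Shortest path length: 6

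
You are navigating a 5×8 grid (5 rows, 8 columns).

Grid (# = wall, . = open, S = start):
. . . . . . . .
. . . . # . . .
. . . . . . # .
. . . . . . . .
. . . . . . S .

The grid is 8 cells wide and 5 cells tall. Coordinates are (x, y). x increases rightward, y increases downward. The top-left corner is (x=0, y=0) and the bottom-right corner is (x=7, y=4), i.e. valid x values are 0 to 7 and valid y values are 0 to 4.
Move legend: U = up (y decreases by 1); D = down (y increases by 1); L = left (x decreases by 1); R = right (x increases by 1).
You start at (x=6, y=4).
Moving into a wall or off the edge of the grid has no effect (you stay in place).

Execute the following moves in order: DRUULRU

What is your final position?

Answer: Final position: (x=7, y=1)

Derivation:
Start: (x=6, y=4)
  D (down): blocked, stay at (x=6, y=4)
  R (right): (x=6, y=4) -> (x=7, y=4)
  U (up): (x=7, y=4) -> (x=7, y=3)
  U (up): (x=7, y=3) -> (x=7, y=2)
  L (left): blocked, stay at (x=7, y=2)
  R (right): blocked, stay at (x=7, y=2)
  U (up): (x=7, y=2) -> (x=7, y=1)
Final: (x=7, y=1)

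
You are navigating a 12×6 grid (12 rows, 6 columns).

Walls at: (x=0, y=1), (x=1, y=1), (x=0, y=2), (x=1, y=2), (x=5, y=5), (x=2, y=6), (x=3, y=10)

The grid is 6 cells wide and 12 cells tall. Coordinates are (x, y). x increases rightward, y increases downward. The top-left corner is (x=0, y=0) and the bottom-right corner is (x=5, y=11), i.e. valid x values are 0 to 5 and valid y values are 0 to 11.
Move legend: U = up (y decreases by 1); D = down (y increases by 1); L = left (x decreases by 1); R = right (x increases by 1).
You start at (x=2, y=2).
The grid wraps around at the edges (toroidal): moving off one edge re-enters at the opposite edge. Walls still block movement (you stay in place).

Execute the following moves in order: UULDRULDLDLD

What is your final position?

Start: (x=2, y=2)
  U (up): (x=2, y=2) -> (x=2, y=1)
  U (up): (x=2, y=1) -> (x=2, y=0)
  L (left): (x=2, y=0) -> (x=1, y=0)
  D (down): blocked, stay at (x=1, y=0)
  R (right): (x=1, y=0) -> (x=2, y=0)
  U (up): (x=2, y=0) -> (x=2, y=11)
  L (left): (x=2, y=11) -> (x=1, y=11)
  D (down): (x=1, y=11) -> (x=1, y=0)
  L (left): (x=1, y=0) -> (x=0, y=0)
  D (down): blocked, stay at (x=0, y=0)
  L (left): (x=0, y=0) -> (x=5, y=0)
  D (down): (x=5, y=0) -> (x=5, y=1)
Final: (x=5, y=1)

Answer: Final position: (x=5, y=1)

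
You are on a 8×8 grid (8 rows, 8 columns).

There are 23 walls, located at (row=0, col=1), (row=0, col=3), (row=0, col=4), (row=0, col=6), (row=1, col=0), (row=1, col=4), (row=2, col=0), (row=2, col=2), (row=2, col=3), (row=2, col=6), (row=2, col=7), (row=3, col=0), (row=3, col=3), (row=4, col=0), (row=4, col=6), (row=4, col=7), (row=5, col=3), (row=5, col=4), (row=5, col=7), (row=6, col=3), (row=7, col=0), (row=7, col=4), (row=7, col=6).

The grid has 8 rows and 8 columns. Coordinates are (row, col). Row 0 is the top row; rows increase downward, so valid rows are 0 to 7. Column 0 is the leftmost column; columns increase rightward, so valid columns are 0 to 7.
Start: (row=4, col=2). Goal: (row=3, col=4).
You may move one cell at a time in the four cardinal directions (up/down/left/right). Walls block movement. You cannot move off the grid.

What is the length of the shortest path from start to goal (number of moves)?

BFS from (row=4, col=2) until reaching (row=3, col=4):
  Distance 0: (row=4, col=2)
  Distance 1: (row=3, col=2), (row=4, col=1), (row=4, col=3), (row=5, col=2)
  Distance 2: (row=3, col=1), (row=4, col=4), (row=5, col=1), (row=6, col=2)
  Distance 3: (row=2, col=1), (row=3, col=4), (row=4, col=5), (row=5, col=0), (row=6, col=1), (row=7, col=2)  <- goal reached here
One shortest path (3 moves): (row=4, col=2) -> (row=4, col=3) -> (row=4, col=4) -> (row=3, col=4)

Answer: Shortest path length: 3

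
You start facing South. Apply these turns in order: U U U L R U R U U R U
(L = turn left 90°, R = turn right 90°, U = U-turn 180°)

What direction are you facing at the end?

Start: South
  U (U-turn (180°)) -> North
  U (U-turn (180°)) -> South
  U (U-turn (180°)) -> North
  L (left (90° counter-clockwise)) -> West
  R (right (90° clockwise)) -> North
  U (U-turn (180°)) -> South
  R (right (90° clockwise)) -> West
  U (U-turn (180°)) -> East
  U (U-turn (180°)) -> West
  R (right (90° clockwise)) -> North
  U (U-turn (180°)) -> South
Final: South

Answer: Final heading: South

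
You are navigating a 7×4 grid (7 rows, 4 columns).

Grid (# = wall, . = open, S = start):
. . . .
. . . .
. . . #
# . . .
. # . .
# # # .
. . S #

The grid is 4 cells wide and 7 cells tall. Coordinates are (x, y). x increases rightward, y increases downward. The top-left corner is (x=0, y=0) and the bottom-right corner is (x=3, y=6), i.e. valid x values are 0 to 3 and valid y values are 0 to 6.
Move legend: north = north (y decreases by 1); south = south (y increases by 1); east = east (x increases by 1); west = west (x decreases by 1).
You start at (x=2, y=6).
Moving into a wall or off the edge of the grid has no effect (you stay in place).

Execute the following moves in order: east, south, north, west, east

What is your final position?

Answer: Final position: (x=2, y=6)

Derivation:
Start: (x=2, y=6)
  east (east): blocked, stay at (x=2, y=6)
  south (south): blocked, stay at (x=2, y=6)
  north (north): blocked, stay at (x=2, y=6)
  west (west): (x=2, y=6) -> (x=1, y=6)
  east (east): (x=1, y=6) -> (x=2, y=6)
Final: (x=2, y=6)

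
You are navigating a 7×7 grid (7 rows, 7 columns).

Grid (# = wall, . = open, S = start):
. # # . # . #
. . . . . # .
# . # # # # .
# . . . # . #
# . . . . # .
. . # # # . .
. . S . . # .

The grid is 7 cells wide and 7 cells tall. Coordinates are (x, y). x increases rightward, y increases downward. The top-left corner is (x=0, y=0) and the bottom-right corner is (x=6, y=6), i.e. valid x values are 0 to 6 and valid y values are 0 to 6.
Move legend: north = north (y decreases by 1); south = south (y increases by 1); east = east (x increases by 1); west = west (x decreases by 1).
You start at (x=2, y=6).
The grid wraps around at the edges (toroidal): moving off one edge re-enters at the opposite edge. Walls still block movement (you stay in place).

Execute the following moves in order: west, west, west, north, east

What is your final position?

Start: (x=2, y=6)
  west (west): (x=2, y=6) -> (x=1, y=6)
  west (west): (x=1, y=6) -> (x=0, y=6)
  west (west): (x=0, y=6) -> (x=6, y=6)
  north (north): (x=6, y=6) -> (x=6, y=5)
  east (east): (x=6, y=5) -> (x=0, y=5)
Final: (x=0, y=5)

Answer: Final position: (x=0, y=5)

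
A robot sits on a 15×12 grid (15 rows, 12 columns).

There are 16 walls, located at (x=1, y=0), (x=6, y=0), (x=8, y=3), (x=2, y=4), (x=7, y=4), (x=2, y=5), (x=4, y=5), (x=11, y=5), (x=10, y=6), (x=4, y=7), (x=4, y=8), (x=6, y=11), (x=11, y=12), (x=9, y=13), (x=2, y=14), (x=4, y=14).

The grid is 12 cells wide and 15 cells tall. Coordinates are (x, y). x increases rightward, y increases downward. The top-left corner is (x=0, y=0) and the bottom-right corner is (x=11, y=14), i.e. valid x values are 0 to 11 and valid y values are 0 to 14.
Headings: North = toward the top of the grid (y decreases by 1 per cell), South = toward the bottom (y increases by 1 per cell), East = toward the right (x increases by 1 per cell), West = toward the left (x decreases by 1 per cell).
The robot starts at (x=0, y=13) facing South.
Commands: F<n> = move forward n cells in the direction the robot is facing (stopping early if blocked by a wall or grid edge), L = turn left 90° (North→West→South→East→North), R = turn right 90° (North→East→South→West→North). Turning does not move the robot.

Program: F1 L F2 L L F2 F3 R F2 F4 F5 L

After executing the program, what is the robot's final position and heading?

Start: (x=0, y=13), facing South
  F1: move forward 1, now at (x=0, y=14)
  L: turn left, now facing East
  F2: move forward 1/2 (blocked), now at (x=1, y=14)
  L: turn left, now facing North
  L: turn left, now facing West
  F2: move forward 1/2 (blocked), now at (x=0, y=14)
  F3: move forward 0/3 (blocked), now at (x=0, y=14)
  R: turn right, now facing North
  F2: move forward 2, now at (x=0, y=12)
  F4: move forward 4, now at (x=0, y=8)
  F5: move forward 5, now at (x=0, y=3)
  L: turn left, now facing West
Final: (x=0, y=3), facing West

Answer: Final position: (x=0, y=3), facing West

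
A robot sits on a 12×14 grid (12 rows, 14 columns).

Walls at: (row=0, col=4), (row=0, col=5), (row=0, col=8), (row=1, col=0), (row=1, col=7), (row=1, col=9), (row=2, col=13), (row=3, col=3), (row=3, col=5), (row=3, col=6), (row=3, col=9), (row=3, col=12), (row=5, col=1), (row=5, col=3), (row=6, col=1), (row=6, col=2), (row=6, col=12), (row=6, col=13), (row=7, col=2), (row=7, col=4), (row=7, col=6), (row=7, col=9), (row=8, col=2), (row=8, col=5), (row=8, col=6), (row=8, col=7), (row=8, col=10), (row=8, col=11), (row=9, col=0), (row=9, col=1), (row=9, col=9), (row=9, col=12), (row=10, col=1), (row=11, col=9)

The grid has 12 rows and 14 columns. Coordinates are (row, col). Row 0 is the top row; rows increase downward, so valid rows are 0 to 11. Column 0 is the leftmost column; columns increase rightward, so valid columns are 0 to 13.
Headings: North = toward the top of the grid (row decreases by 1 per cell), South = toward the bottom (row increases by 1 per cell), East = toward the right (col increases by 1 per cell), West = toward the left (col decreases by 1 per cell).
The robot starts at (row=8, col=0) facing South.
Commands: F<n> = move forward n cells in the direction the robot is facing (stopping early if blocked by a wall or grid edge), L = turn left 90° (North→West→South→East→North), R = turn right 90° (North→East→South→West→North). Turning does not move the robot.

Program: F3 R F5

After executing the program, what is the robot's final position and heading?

Start: (row=8, col=0), facing South
  F3: move forward 0/3 (blocked), now at (row=8, col=0)
  R: turn right, now facing West
  F5: move forward 0/5 (blocked), now at (row=8, col=0)
Final: (row=8, col=0), facing West

Answer: Final position: (row=8, col=0), facing West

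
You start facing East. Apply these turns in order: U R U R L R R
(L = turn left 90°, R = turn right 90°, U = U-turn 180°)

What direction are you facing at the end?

Answer: Final heading: North

Derivation:
Start: East
  U (U-turn (180°)) -> West
  R (right (90° clockwise)) -> North
  U (U-turn (180°)) -> South
  R (right (90° clockwise)) -> West
  L (left (90° counter-clockwise)) -> South
  R (right (90° clockwise)) -> West
  R (right (90° clockwise)) -> North
Final: North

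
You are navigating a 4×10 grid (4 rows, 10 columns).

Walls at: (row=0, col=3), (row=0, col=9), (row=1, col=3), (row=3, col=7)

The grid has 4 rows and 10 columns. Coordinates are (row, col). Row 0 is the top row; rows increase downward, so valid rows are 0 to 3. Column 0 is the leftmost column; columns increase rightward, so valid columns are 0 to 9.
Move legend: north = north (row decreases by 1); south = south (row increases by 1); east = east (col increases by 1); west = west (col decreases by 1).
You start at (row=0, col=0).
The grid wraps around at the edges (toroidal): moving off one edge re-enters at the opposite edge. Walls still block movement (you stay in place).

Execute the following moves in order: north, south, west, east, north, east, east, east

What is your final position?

Start: (row=0, col=0)
  north (north): (row=0, col=0) -> (row=3, col=0)
  south (south): (row=3, col=0) -> (row=0, col=0)
  west (west): blocked, stay at (row=0, col=0)
  east (east): (row=0, col=0) -> (row=0, col=1)
  north (north): (row=0, col=1) -> (row=3, col=1)
  east (east): (row=3, col=1) -> (row=3, col=2)
  east (east): (row=3, col=2) -> (row=3, col=3)
  east (east): (row=3, col=3) -> (row=3, col=4)
Final: (row=3, col=4)

Answer: Final position: (row=3, col=4)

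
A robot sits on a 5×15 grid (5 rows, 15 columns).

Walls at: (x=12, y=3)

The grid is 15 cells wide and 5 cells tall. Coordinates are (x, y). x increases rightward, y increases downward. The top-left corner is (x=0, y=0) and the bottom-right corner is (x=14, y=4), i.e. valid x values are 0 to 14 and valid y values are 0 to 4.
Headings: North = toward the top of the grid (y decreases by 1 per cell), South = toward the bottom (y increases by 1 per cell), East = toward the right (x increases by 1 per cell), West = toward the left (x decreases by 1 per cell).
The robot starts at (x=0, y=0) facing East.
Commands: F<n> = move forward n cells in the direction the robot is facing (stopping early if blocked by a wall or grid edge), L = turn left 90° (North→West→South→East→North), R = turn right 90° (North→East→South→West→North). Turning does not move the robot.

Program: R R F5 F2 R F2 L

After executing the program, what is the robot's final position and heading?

Answer: Final position: (x=0, y=0), facing West

Derivation:
Start: (x=0, y=0), facing East
  R: turn right, now facing South
  R: turn right, now facing West
  F5: move forward 0/5 (blocked), now at (x=0, y=0)
  F2: move forward 0/2 (blocked), now at (x=0, y=0)
  R: turn right, now facing North
  F2: move forward 0/2 (blocked), now at (x=0, y=0)
  L: turn left, now facing West
Final: (x=0, y=0), facing West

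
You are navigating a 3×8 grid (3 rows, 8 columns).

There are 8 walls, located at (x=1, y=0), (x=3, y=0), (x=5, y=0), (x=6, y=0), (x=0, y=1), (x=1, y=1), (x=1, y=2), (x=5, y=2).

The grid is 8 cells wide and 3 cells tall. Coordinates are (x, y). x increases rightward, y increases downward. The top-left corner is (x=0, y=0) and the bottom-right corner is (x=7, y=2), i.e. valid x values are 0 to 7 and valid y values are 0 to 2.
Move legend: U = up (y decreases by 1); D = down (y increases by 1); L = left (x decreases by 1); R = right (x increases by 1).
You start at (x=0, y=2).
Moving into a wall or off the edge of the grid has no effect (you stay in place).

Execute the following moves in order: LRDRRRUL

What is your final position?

Answer: Final position: (x=0, y=2)

Derivation:
Start: (x=0, y=2)
  L (left): blocked, stay at (x=0, y=2)
  R (right): blocked, stay at (x=0, y=2)
  D (down): blocked, stay at (x=0, y=2)
  [×3]R (right): blocked, stay at (x=0, y=2)
  U (up): blocked, stay at (x=0, y=2)
  L (left): blocked, stay at (x=0, y=2)
Final: (x=0, y=2)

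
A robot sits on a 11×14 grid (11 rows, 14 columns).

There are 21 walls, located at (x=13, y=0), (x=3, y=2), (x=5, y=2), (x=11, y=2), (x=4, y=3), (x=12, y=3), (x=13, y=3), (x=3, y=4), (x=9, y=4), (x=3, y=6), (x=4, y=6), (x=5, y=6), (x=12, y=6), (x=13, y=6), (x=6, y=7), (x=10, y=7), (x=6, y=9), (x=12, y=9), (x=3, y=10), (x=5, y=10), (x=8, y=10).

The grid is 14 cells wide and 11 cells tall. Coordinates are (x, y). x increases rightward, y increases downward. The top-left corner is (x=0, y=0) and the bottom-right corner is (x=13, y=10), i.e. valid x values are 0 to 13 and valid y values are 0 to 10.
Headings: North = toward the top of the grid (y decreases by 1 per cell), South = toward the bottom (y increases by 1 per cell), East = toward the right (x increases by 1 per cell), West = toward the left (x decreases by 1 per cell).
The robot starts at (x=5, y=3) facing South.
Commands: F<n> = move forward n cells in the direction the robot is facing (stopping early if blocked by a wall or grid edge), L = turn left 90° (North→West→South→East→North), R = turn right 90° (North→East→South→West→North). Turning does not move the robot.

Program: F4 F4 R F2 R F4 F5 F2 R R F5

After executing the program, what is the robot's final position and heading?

Start: (x=5, y=3), facing South
  F4: move forward 2/4 (blocked), now at (x=5, y=5)
  F4: move forward 0/4 (blocked), now at (x=5, y=5)
  R: turn right, now facing West
  F2: move forward 2, now at (x=3, y=5)
  R: turn right, now facing North
  F4: move forward 0/4 (blocked), now at (x=3, y=5)
  F5: move forward 0/5 (blocked), now at (x=3, y=5)
  F2: move forward 0/2 (blocked), now at (x=3, y=5)
  R: turn right, now facing East
  R: turn right, now facing South
  F5: move forward 0/5 (blocked), now at (x=3, y=5)
Final: (x=3, y=5), facing South

Answer: Final position: (x=3, y=5), facing South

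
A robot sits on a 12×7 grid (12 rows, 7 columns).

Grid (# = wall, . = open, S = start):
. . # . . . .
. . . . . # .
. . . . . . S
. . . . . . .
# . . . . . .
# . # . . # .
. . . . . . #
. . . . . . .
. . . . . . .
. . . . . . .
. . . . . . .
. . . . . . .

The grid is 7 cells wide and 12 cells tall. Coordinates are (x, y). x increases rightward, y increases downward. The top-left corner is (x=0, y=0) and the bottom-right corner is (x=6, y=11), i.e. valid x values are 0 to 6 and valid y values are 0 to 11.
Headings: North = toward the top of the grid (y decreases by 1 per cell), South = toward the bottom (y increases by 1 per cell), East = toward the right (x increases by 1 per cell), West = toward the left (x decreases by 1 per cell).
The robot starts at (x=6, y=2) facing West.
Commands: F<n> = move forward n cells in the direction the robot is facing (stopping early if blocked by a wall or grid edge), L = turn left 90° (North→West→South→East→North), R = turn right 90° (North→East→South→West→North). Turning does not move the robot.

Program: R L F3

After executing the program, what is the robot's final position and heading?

Answer: Final position: (x=3, y=2), facing West

Derivation:
Start: (x=6, y=2), facing West
  R: turn right, now facing North
  L: turn left, now facing West
  F3: move forward 3, now at (x=3, y=2)
Final: (x=3, y=2), facing West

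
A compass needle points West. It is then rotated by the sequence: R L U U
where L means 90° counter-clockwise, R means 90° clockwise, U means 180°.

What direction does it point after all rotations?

Start: West
  R (right (90° clockwise)) -> North
  L (left (90° counter-clockwise)) -> West
  U (U-turn (180°)) -> East
  U (U-turn (180°)) -> West
Final: West

Answer: Final heading: West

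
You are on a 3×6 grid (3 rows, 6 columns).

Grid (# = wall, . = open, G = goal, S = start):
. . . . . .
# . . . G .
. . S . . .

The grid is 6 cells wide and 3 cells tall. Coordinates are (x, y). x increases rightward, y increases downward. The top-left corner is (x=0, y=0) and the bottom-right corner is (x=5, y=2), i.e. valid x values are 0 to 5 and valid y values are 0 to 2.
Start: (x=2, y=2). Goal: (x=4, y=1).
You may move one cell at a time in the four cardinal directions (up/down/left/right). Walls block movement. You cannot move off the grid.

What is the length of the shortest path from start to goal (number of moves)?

BFS from (x=2, y=2) until reaching (x=4, y=1):
  Distance 0: (x=2, y=2)
  Distance 1: (x=2, y=1), (x=1, y=2), (x=3, y=2)
  Distance 2: (x=2, y=0), (x=1, y=1), (x=3, y=1), (x=0, y=2), (x=4, y=2)
  Distance 3: (x=1, y=0), (x=3, y=0), (x=4, y=1), (x=5, y=2)  <- goal reached here
One shortest path (3 moves): (x=2, y=2) -> (x=3, y=2) -> (x=4, y=2) -> (x=4, y=1)

Answer: Shortest path length: 3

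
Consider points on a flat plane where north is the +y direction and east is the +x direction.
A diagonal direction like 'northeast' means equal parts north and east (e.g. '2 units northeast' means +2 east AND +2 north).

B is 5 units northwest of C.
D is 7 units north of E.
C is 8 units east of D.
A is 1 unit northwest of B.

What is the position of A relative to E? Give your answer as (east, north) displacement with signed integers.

Place E at the origin (east=0, north=0).
  D is 7 units north of E: delta (east=+0, north=+7); D at (east=0, north=7).
  C is 8 units east of D: delta (east=+8, north=+0); C at (east=8, north=7).
  B is 5 units northwest of C: delta (east=-5, north=+5); B at (east=3, north=12).
  A is 1 unit northwest of B: delta (east=-1, north=+1); A at (east=2, north=13).
Therefore A relative to E: (east=2, north=13).

Answer: A is at (east=2, north=13) relative to E.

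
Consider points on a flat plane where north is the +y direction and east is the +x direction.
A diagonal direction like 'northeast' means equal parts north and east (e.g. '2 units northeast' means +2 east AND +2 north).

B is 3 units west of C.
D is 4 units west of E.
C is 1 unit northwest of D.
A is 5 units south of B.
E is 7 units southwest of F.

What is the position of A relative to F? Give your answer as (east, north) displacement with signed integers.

Place F at the origin (east=0, north=0).
  E is 7 units southwest of F: delta (east=-7, north=-7); E at (east=-7, north=-7).
  D is 4 units west of E: delta (east=-4, north=+0); D at (east=-11, north=-7).
  C is 1 unit northwest of D: delta (east=-1, north=+1); C at (east=-12, north=-6).
  B is 3 units west of C: delta (east=-3, north=+0); B at (east=-15, north=-6).
  A is 5 units south of B: delta (east=+0, north=-5); A at (east=-15, north=-11).
Therefore A relative to F: (east=-15, north=-11).

Answer: A is at (east=-15, north=-11) relative to F.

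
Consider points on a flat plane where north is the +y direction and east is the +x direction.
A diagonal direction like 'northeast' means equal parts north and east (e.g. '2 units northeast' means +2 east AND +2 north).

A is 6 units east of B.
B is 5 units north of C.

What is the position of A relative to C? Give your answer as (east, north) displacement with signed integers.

Place C at the origin (east=0, north=0).
  B is 5 units north of C: delta (east=+0, north=+5); B at (east=0, north=5).
  A is 6 units east of B: delta (east=+6, north=+0); A at (east=6, north=5).
Therefore A relative to C: (east=6, north=5).

Answer: A is at (east=6, north=5) relative to C.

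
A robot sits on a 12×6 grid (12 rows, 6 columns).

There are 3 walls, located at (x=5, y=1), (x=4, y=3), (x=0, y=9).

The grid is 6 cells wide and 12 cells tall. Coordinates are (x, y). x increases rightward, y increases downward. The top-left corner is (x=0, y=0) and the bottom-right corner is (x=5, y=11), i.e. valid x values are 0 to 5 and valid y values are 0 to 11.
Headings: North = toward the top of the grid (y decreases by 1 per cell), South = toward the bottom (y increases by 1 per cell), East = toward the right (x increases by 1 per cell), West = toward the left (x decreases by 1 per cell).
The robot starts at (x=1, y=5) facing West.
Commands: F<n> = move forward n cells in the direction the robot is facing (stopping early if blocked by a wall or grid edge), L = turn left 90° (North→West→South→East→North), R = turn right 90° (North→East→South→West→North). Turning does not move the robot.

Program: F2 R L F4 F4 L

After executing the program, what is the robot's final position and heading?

Answer: Final position: (x=0, y=5), facing South

Derivation:
Start: (x=1, y=5), facing West
  F2: move forward 1/2 (blocked), now at (x=0, y=5)
  R: turn right, now facing North
  L: turn left, now facing West
  F4: move forward 0/4 (blocked), now at (x=0, y=5)
  F4: move forward 0/4 (blocked), now at (x=0, y=5)
  L: turn left, now facing South
Final: (x=0, y=5), facing South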